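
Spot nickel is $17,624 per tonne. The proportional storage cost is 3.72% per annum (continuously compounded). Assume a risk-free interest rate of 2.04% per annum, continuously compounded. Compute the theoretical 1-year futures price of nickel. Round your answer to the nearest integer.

$18,669 per tonne

Net carry = r + u − y = 0.0204 + 0.0372 − 0.0000 = 0.0576
F = S·e^((r+u−y)T) = 17624 · e^(0.0576 × 1) = 17624 · e^0.057600
= 17624 × 1.059291 = $18,669 per tonne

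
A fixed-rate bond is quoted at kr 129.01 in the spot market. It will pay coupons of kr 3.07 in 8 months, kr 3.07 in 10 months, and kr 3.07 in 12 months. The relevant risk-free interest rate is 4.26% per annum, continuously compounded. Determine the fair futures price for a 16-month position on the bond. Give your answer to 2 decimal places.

PV(coupons) I = 3.07·e^(−0.0426·8/12) + 3.07·e^(−0.0426·10/12) + 3.07·e^(−0.0426·12/12)
I = 2.9840 + 2.9629 + 2.9420 = 8.8889
F = (S − I)·e^(rT) = (129.01 − 8.8889) · e^(0.0426·16/12)
= 120.1211 · e^0.056800 = 120.1211 × 1.058444 = kr 127.14

kr 127.14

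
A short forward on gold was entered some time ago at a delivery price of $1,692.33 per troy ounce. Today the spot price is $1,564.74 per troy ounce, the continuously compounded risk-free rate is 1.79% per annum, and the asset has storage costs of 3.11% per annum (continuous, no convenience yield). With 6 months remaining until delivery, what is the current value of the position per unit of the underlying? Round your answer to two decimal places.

Current fair forward for the remaining 6 months: F = S·e^((r + u)·T), (r + u) = 0.0179 + 0.0311 = 0.0490
F = 1564.74 · e^(0.0490 × 6/12) = 1564.74 × 1.02480259 = 1603.5496
Value of long forward = (F − K)·e^(−rT) = (1603.5496 − 1692.33) · e^(−0.0179·6/12)
= -88.7804 × 0.99108993 = -87.99
Short position value = −(long value) = $87.99

$87.99 per troy ounce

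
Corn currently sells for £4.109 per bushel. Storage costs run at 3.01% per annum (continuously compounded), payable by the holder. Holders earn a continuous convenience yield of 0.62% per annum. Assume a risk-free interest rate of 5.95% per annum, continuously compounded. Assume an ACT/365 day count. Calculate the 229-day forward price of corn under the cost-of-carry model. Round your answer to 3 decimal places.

£4.330 per bushel

Net carry = r + u − y = 0.0595 + 0.0301 − 0.0062 = 0.0834
F = S·e^((r+u−y)T) = 4.109 · e^(0.0834 × 229/365) = 4.109 · e^0.052325
= 4.109 × 1.053718 = £4.330 per bushel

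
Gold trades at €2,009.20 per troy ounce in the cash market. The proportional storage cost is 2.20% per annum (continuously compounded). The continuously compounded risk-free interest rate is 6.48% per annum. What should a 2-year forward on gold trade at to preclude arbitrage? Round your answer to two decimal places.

Net carry = r + u − y = 0.0648 + 0.0220 − 0.0000 = 0.0868
F = S·e^((r+u−y)T) = 2009.20 · e^(0.0868 × 2) = 2009.20 · e^0.17360000
= 2009.20 × 1.18957964 = €2,390.10 per troy ounce

€2,390.10 per troy ounce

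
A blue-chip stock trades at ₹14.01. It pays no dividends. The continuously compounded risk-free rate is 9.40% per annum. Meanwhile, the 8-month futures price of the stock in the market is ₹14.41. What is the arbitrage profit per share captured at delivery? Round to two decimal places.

Fair futures: F* = S·e^(carry·T), with carry = r = 0.0940
F* = 14.01 · e^(0.0940 × 8/12) = 14.01 · e^0.062667 = 14.01 × 1.064672 = ₹14.9161
Market ₹14.41 < fair ₹14.9161: forward underpriced → reverse cash-and-carry (short spot, go long the forward).
At maturity, profit = |F_mkt − F*| = |14.41 − 14.9161| = ₹0.51 per share

₹0.51 per share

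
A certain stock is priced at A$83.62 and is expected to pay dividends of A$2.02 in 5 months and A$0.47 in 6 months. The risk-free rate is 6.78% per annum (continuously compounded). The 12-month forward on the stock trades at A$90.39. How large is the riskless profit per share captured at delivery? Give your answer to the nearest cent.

A$3.49 per share

PV(dividends) I = 2.02·e^(−0.0678·5/12) + 0.47·e^(−0.0678·6/12) = 2.4181
Fair forward F* = (S − I)·e^(rT) = (83.62 − 2.4181)·e^0.067800 = 81.2019 × 1.070151 = 86.8983
Market A$90.39 > fair 86.8983: forward overpriced → cash-and-carry (borrow at r, buy the stock and collect the dividends, short the forward).
Profit at T = |F_mkt − F*| = |90.39 − 86.8983| = A$3.49 per share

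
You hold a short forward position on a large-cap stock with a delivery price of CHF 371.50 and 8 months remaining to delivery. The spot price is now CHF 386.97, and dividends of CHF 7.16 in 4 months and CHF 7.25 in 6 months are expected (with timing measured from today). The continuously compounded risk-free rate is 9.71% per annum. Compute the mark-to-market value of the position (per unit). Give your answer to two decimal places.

-CHF 24.92

PV(remaining dividends) I = 7.16·e^(−0.0971·4/12) + 7.25·e^(−0.0971·6/12) = 13.8384
Current forward F = (S − I)·e^(rT) = (386.97 − 13.8384)·e^(0.0971·8/12) = 373.1316 × 1.066874 = 398.0844
Value (long) = (F − K)·e^(−rT) = (398.0844 − 371.50) × 0.937317 = 24.9180
Short position value = −(long value) = -CHF 24.92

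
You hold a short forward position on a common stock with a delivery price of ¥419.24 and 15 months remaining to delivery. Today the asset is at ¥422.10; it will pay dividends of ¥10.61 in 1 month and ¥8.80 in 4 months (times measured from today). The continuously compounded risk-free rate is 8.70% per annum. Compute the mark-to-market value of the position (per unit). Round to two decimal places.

PV(remaining dividends) I = 10.61·e^(−0.0870·1/12) + 8.80·e^(−0.0870·4/12) = 19.0818
Current forward F = (S − I)·e^(rT) = (422.10 − 19.0818)·e^(0.0870·15/12) = 403.0182 × 1.114884 = 449.3185
Value (long) = (F − K)·e^(−rT) = (449.3185 − 419.24) × 0.896955 = 26.9791
Short position value = −(long value) = -¥26.98

-¥26.98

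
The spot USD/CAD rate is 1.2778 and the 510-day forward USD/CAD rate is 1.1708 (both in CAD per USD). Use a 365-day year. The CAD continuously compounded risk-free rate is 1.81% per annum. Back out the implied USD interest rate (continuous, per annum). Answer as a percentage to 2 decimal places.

8.07%

F = S·e^((r_CAD − r_USD)T) ⇒ r_USD = r_CAD − ln(F/S)/T
ln(1.1708/1.2778) = -0.087453; /(510/365) = -0.062589
r_USD = 0.0181 + 0.062589 = 0.080689
r_USD = 8.07%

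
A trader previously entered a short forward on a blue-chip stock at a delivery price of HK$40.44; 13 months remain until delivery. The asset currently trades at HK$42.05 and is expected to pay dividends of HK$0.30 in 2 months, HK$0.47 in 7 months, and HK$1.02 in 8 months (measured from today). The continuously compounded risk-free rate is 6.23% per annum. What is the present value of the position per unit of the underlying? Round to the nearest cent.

-HK$2.52

PV(remaining dividends) I = 0.30·e^(−0.0623·2/12) + 0.47·e^(−0.0623·7/12) + 1.02·e^(−0.0623·8/12) = 1.7286
Current forward F = (S − I)·e^(rT) = (42.05 − 1.7286)·e^(0.0623·13/12) = 40.3214 × 1.069821 = 43.1367
Value (long) = (F − K)·e^(−rT) = (43.1367 − 40.44) × 0.934736 = 2.5207
Short position value = −(long value) = -HK$2.52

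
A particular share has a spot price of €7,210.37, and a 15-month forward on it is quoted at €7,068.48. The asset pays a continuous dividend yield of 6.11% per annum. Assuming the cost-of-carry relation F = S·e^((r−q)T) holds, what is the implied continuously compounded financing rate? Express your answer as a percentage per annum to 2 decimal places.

4.52%

From F = S·e^((r−q)T): (r − q) = ln(F/S)/T
ln(7068.48/7210.37) = ln(0.980321) = -0.019875
(r − q) = -0.019875 / (15/12) = -0.015900
r = ln(F/S)/T + q = -0.015900 + 0.0611 = 0.045200
r = 4.52%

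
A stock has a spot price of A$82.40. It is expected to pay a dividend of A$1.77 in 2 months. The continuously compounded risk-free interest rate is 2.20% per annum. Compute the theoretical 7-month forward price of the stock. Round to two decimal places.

PV(dividends) I = 1.77·e^(−0.0220·2/12)
I = 1.7635
F = (S − I)·e^(rT) = (82.40 − 1.7635) · e^(0.0220·7/12)
= 80.6365 · e^0.012833 = 80.6365 × 1.012916 = A$81.68

A$81.68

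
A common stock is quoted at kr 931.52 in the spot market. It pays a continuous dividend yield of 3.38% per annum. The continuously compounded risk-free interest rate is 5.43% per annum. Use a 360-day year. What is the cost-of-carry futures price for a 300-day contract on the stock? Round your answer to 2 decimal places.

F = S·e^((r − q)T) = 931.52 · e^((0.0543 − 0.0338) × 300/360)
= 931.52 · e^0.017083 = 931.52 × 1.017230
F = kr 947.57

kr 947.57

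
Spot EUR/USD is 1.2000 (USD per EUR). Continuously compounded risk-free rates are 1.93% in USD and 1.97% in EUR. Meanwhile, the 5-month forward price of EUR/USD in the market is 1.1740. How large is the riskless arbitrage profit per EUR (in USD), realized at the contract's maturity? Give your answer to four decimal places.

0.0258 per EUR (in USD)

Fair forward: F* = S·e^(carry·T), with carry = (r_USD − r_EUR) = 0.0193 − 0.0197 = -0.0004
F* = 1.2000 · e^(-0.0004 × 5/12) = 1.2000 · e^-0.000167 = 1.2000 × 0.999833 = 1.1998
Market 1.1740 < fair 1.1998: forward underpriced → reverse cash-and-carry (short spot, go long the forward).
At maturity, profit = |F_mkt − F*| = |1.1740 − 1.1998| = 0.0258 per EUR (in USD)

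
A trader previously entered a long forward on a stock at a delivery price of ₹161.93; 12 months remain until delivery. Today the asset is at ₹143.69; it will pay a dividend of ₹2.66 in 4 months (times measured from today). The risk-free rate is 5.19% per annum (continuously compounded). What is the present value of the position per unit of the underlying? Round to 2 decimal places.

PV(remaining dividends) I = 2.66·e^(−0.0519·4/12) = 2.6144
Current forward F = (S − I)·e^(rT) = (143.69 − 2.6144)·e^(0.0519·12/12) = 141.0756 × 1.053270 = 148.5907
Value (long) = (F − K)·e^(−rT) = (148.5907 − 161.93) × 0.949424 = -12.6647
Value = -₹12.66

-₹12.66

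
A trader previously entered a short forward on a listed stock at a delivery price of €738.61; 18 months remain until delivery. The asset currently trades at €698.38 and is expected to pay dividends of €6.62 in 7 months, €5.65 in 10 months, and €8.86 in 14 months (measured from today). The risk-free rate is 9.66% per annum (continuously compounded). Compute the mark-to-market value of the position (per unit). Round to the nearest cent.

PV(remaining dividends) I = 6.62·e^(−0.0966·7/12) + 5.65·e^(−0.0966·10/12) + 8.86·e^(−0.0966·14/12) = 19.3860
Current forward F = (S − I)·e^(rT) = (698.38 − 19.3860)·e^(0.0966·18/12) = 678.9940 × 1.155924 = 784.8655
Value (long) = (F − K)·e^(−rT) = (784.8655 − 738.61) × 0.865109 = 40.0160
Short position value = −(long value) = -€40.02

-€40.02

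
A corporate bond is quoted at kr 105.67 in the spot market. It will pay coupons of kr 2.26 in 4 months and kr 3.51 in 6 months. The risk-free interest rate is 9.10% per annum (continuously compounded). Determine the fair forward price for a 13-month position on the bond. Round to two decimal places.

kr 110.50

PV(coupons) I = 2.26·e^(−0.0910·4/12) + 3.51·e^(−0.0910·6/12)
I = 2.1925 + 3.3539 = 5.5464
F = (S − I)·e^(rT) = (105.67 − 5.5464) · e^(0.0910·13/12)
= 100.1236 · e^0.098583 = 100.1236 × 1.103606 = kr 110.50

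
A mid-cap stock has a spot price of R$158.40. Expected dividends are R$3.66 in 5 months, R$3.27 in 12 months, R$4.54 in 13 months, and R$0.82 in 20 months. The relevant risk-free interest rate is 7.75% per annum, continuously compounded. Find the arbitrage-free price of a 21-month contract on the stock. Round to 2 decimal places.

R$168.28

PV(dividends) I = 3.66·e^(−0.0775·5/12) + 3.27·e^(−0.0775·12/12) + 4.54·e^(−0.0775·13/12) + 0.82·e^(−0.0775·20/12)
I = 3.5437 + 3.0261 + 4.1744 + 0.7206 = 11.4648
F = (S − I)·e^(rT) = (158.40 − 11.4648) · e^(0.0775·21/12)
= 146.9352 · e^0.135625 = 146.9352 × 1.145252 = R$168.28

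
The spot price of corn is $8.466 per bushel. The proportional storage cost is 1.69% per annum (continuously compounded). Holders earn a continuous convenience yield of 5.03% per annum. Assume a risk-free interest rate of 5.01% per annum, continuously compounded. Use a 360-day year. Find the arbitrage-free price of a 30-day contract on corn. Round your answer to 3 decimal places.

Net carry = r + u − y = 0.0501 + 0.0169 − 0.0503 = 0.0167
F = S·e^((r+u−y)T) = 8.466 · e^(0.0167 × 30/360) = 8.466 · e^0.001392
= 8.466 × 1.001393 = $8.478 per bushel

$8.478 per bushel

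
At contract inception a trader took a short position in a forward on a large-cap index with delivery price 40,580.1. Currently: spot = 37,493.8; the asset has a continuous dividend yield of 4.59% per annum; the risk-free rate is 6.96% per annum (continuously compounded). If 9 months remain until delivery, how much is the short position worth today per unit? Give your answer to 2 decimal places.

2291.12

Current fair forward for the remaining 9 months: F = S·e^((r − q)·T), (r − q) = 0.0696 − 0.0459 = 0.0237
F = 37493.8 · e^(0.0237 × 9/12) = 37493.8 × 1.01793392 = 38166.2108
Value of long forward = (F − K)·e^(−rT) = (38166.2108 − 40580.1) · e^(−0.0696·9/12)
= -2413.8892 × 0.94913902 = -2291.12
Short position value = −(long value) = 2291.12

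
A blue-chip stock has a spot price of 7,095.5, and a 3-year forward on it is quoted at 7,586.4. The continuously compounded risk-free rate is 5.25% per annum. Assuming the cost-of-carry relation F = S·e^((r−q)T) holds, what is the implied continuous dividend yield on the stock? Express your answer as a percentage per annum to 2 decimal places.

3.02%

From F = S·e^((r−q)T): (r − q) = ln(F/S)/T
ln(7586.4/7095.5) = ln(1.069185) = 0.066897
(r − q) = 0.066897 / (3) = 0.022299
q = r − ln(F/S)/T = 0.0525 − 0.022299 = 0.030201
q = 3.02%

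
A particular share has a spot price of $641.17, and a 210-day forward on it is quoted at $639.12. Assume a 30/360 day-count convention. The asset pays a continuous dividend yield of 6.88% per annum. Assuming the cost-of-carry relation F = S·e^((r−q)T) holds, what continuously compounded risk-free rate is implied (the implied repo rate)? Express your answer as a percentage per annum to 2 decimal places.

6.33%

From F = S·e^((r−q)T): (r − q) = ln(F/S)/T
ln(639.12/641.17) = ln(0.996803) = -0.003202
(r − q) = -0.003202 / (210/360) = -0.005489
r = ln(F/S)/T + q = -0.005489 + 0.0688 = 0.063311
r = 6.33%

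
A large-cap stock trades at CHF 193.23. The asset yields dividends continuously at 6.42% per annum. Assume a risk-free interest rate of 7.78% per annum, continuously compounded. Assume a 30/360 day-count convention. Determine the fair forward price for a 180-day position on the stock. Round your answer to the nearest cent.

CHF 194.55

F = S·e^((r − q)T) = 193.23 · e^((0.0778 − 0.0642) × 180/360)
= 193.23 · e^0.006800 = 193.23 × 1.006823
F = CHF 194.55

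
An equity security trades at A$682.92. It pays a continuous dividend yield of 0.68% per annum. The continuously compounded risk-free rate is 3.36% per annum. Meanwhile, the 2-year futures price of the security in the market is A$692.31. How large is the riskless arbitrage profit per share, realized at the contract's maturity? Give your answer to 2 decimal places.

Fair futures: F* = S·e^(carry·T), with carry = (r − q) = 0.0336 − 0.0068 = 0.0268
F* = 682.92 · e^(0.0268 × 2) = 682.92 · e^0.053600 = 682.92 × 1.055062 = A$720.5229
Market A$692.31 < fair A$720.5229: forward underpriced → reverse cash-and-carry (short spot, go long the forward).
At maturity, profit = |F_mkt − F*| = |692.31 − 720.5229| = A$28.21 per share

A$28.21 per share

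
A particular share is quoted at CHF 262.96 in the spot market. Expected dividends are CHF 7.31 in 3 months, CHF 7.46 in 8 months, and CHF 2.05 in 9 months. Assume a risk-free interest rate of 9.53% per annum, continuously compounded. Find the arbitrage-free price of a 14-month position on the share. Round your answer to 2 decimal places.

PV(dividends) I = 7.31·e^(−0.0953·3/12) + 7.46·e^(−0.0953·8/12) + 2.05·e^(−0.0953·9/12)
I = 7.1379 + 7.0008 + 1.9086 = 16.0473
F = (S − I)·e^(rT) = (262.96 − 16.0473) · e^(0.0953·14/12)
= 246.9127 · e^0.111183 = 246.9127 × 1.117599 = CHF 275.95

CHF 275.95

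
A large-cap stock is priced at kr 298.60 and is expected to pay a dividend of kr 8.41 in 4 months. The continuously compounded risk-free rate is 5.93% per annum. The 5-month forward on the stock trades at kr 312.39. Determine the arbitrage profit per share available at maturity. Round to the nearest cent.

PV(dividends) I = 8.41·e^(−0.0593·4/12) = 8.2454
Fair forward F* = (S − I)·e^(rT) = (298.60 − 8.2454)·e^0.024708 = 290.3546 × 1.025016 = 297.6181
Market kr 312.39 > fair 297.6181: forward overpriced → cash-and-carry (borrow at r, buy the stock and collect the dividends, short the forward).
Profit at T = |F_mkt − F*| = |312.39 − 297.6181| = kr 14.77 per share

kr 14.77 per share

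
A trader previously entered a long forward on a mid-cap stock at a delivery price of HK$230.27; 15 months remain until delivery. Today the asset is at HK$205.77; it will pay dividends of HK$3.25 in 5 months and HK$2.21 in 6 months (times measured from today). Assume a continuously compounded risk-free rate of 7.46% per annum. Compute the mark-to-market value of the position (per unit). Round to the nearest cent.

PV(remaining dividends) I = 3.25·e^(−0.0746·5/12) + 2.21·e^(−0.0746·6/12) = 5.2796
Current forward F = (S − I)·e^(rT) = (205.77 − 5.2796)·e^(0.0746·15/12) = 200.4904 × 1.097736 = 220.0855
Value (long) = (F − K)·e^(−rT) = (220.0855 − 230.27) × 0.910966 = -9.2777
Value = -HK$9.28

-HK$9.28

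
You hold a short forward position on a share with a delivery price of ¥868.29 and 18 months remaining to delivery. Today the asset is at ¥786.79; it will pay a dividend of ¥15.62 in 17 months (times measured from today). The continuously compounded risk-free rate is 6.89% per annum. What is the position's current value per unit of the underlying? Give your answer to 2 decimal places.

PV(remaining dividends) I = 15.62·e^(−0.0689·17/12) = 14.1674
Current forward F = (S − I)·e^(rT) = (786.79 − 14.1674)·e^(0.0689·18/12) = 772.6226 × 1.108879 = 856.7450
Value (long) = (F − K)·e^(−rT) = (856.7450 − 868.29) × 0.901811 = -10.4114
Short position value = −(long value) = ¥10.41

¥10.41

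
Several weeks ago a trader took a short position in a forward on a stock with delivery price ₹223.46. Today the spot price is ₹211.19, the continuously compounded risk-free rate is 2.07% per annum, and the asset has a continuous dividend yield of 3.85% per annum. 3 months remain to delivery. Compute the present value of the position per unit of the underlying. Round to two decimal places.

Current fair forward for the remaining 3 months: F = S·e^((r − q)·T), (r − q) = 0.0207 − 0.0385 = -0.0178
F = 211.19 · e^(-0.0178 × 3/12) = 211.19 × 0.995560 = 210.2523
Value of long forward = (F − K)·e^(−rT) = (210.2523 − 223.46) · e^(−0.0207·3/12)
= -13.2077 × 0.994838 = -13.14
Short position value = −(long value) = ₹13.14

₹13.14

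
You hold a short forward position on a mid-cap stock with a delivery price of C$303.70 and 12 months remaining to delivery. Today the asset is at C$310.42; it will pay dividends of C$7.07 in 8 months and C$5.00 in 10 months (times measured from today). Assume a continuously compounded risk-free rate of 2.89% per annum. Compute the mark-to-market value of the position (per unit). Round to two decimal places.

-C$3.56

PV(remaining dividends) I = 7.07·e^(−0.0289·8/12) + 5.00·e^(−0.0289·10/12) = 11.8161
Current forward F = (S − I)·e^(rT) = (310.42 − 11.8161)·e^(0.0289·12/12) = 298.6039 × 1.029322 = 307.3596
Value (long) = (F − K)·e^(−rT) = (307.3596 − 303.70) × 0.971514 = 3.5554
Short position value = −(long value) = -C$3.56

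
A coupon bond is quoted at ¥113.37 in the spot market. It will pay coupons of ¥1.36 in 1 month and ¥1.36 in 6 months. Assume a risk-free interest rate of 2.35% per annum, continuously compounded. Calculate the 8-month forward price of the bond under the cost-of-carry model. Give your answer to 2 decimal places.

PV(coupons) I = 1.36·e^(−0.0235·1/12) + 1.36·e^(−0.0235·6/12)
I = 1.3573 + 1.3441 = 2.7014
F = (S − I)·e^(rT) = (113.37 − 2.7014) · e^(0.0235·8/12)
= 110.6686 · e^0.015667 = 110.6686 × 1.015790 = ¥112.42

¥112.42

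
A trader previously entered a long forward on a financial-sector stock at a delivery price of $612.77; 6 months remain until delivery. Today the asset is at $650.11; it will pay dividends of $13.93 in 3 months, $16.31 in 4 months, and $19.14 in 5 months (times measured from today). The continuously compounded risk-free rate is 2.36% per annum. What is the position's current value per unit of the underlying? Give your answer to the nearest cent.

PV(remaining dividends) I = 13.93·e^(−0.0236·3/12) + 16.31·e^(−0.0236·4/12) + 19.14·e^(−0.0236·5/12) = 48.9830
Current forward F = (S − I)·e^(rT) = (650.11 − 48.9830)·e^(0.0236·6/12) = 601.1270 × 1.011870 = 608.2624
Value (long) = (F − K)·e^(−rT) = (608.2624 − 612.77) × 0.988269 = -4.4547
Value = -$4.45

-$4.45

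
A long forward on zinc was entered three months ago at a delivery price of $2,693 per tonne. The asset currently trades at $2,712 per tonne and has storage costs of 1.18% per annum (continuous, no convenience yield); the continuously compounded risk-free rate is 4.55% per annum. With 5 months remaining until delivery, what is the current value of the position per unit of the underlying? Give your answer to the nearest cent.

$82.94 per tonne

Current fair forward for the remaining 5 months: F = S·e^((r + u)·T), (r + u) = 0.0455 + 0.0118 = 0.0573
F = 2712 · e^(0.0573 × 5/12) = 2712 × 1.02416229 = 2777.5281
Value of long forward = (F − K)·e^(−rT) = (2777.5281 − 2693) · e^(−0.0455·5/12)
= 84.5281 × 0.98122025 = 82.94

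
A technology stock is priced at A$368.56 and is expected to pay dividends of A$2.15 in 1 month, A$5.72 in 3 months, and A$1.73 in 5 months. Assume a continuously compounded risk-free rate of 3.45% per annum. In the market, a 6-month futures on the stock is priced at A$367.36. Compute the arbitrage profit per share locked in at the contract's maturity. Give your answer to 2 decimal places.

PV(dividends) I = 2.15·e^(−0.0345·1/12) + 5.72·e^(−0.0345·3/12) + 1.73·e^(−0.0345·5/12) = 9.5200
Fair futures F* = (S − I)·e^(rT) = (368.56 − 9.5200)·e^0.017250 = 359.0400 × 1.017400 = 365.2873
Market A$367.36 > fair 365.2873: forward overpriced → cash-and-carry (borrow at r, buy the stock and collect the dividends, short the forward).
Profit at T = |F_mkt − F*| = |367.36 − 365.2873| = A$2.07 per share

A$2.07 per share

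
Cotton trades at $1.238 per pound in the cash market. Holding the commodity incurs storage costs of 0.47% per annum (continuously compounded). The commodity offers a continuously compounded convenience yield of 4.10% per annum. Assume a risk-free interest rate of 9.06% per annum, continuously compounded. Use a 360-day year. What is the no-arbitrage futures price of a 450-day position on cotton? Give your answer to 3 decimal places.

Net carry = r + u − y = 0.0906 + 0.0047 − 0.0410 = 0.0543
F = S·e^((r+u−y)T) = 1.238 · e^(0.0543 × 450/360) = 1.238 · e^0.067875
= 1.238 × 1.070232 = $1.325 per pound

$1.325 per pound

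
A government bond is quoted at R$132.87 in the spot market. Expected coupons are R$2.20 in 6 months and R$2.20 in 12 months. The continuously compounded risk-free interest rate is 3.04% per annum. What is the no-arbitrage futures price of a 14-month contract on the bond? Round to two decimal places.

PV(coupons) I = 2.20·e^(−0.0304·6/12) + 2.20·e^(−0.0304·12/12)
I = 2.1668 + 2.1341 = 4.3009
F = (S − I)·e^(rT) = (132.87 − 4.3009) · e^(0.0304·14/12)
= 128.5691 · e^0.035467 = 128.5691 × 1.036103 = R$133.21

R$133.21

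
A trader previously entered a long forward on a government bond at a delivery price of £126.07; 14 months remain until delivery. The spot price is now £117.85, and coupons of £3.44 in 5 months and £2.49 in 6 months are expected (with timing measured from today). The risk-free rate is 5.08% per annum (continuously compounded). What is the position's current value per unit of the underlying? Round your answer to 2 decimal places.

PV(remaining coupons) I = 3.44·e^(−0.0508·5/12) + 2.49·e^(−0.0508·6/12) = 5.7955
Current forward F = (S − I)·e^(rT) = (117.85 − 5.7955)·e^(0.0508·14/12) = 112.0545 × 1.061058 = 118.8963
Value (long) = (F − K)·e^(−rT) = (118.8963 − 126.07) × 0.942455 = -6.7609
Value = -£6.76

-£6.76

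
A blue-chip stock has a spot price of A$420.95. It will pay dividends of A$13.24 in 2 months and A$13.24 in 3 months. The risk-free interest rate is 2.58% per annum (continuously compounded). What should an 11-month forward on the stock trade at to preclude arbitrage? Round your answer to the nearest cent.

A$404.06

PV(dividends) I = 13.24·e^(−0.0258·2/12) + 13.24·e^(−0.0258·3/12)
I = 13.1832 + 13.1549 = 26.3381
F = (S − I)·e^(rT) = (420.95 − 26.3381) · e^(0.0258·11/12)
= 394.6119 · e^0.023650 = 394.6119 × 1.023932 = A$404.06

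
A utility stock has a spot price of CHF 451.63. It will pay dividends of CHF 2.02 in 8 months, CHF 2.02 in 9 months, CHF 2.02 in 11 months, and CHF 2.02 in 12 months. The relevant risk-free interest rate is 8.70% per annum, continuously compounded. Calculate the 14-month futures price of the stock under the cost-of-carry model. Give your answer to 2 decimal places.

CHF 491.56

PV(dividends) I = 2.02·e^(−0.0870·8/12) + 2.02·e^(−0.0870·9/12) + 2.02·e^(−0.0870·11/12) + 2.02·e^(−0.0870·12/12)
I = 1.9062 + 1.8924 + 1.8652 + 1.8517 = 7.5155
F = (S − I)·e^(rT) = (451.63 − 7.5155) · e^(0.0870·14/12)
= 444.1145 · e^0.101500 = 444.1145 × 1.106830 = CHF 491.56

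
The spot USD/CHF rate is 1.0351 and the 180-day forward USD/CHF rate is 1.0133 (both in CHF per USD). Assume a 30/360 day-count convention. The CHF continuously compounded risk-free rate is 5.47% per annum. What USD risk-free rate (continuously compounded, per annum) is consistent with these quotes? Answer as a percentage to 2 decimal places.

9.73%

F = S·e^((r_CHF − r_USD)T) ⇒ r_USD = r_CHF − ln(F/S)/T
ln(1.0133/1.0351) = -0.021286; /(180/360) = -0.042572
r_USD = 0.0547 + 0.042572 = 0.097272
r_USD = 9.73%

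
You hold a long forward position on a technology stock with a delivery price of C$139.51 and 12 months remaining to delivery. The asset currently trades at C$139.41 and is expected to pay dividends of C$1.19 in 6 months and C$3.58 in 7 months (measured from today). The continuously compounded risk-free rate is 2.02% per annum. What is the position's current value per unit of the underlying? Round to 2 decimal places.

PV(remaining dividends) I = 1.19·e^(−0.0202·6/12) + 3.58·e^(−0.0202·7/12) = 4.7161
Current forward F = (S − I)·e^(rT) = (139.41 − 4.7161)·e^(0.0202·12/12) = 134.6939 × 1.020405 = 137.4423
Value (long) = (F − K)·e^(−rT) = (137.4423 − 139.51) × 0.980003 = -2.0264
Value = -C$2.03

-C$2.03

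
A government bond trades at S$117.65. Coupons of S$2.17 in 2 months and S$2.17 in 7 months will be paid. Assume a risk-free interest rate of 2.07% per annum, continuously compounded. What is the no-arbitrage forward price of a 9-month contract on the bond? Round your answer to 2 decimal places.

PV(coupons) I = 2.17·e^(−0.0207·2/12) + 2.17·e^(−0.0207·7/12)
I = 2.1625 + 2.1440 = 4.3065
F = (S − I)·e^(rT) = (117.65 − 4.3065) · e^(0.0207·9/12)
= 113.3435 · e^0.015525 = 113.3435 × 1.015646 = S$115.12

S$115.12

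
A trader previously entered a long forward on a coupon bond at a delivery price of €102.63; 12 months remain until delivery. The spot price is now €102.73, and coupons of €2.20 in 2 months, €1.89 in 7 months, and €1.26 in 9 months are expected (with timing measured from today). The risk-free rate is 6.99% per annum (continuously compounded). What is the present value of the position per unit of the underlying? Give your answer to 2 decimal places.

PV(remaining coupons) I = 2.20·e^(−0.0699·2/12) + 1.89·e^(−0.0699·7/12) + 1.26·e^(−0.0699·9/12) = 5.1847
Current forward F = (S − I)·e^(rT) = (102.73 − 5.1847)·e^(0.0699·12/12) = 97.5453 × 1.072401 = 104.6077
Value (long) = (F − K)·e^(−rT) = (104.6077 − 102.63) × 0.932487 = 1.8442
Value = €1.84

€1.84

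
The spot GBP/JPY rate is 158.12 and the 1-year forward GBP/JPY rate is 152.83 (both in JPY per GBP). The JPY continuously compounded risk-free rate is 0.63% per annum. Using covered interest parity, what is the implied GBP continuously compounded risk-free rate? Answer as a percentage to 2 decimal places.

4.03%

F = S·e^((r_JPY − r_GBP)T) ⇒ r_GBP = r_JPY − ln(F/S)/T
ln(152.83/158.12) = -0.034028; /(1) = -0.034028
r_GBP = 0.0063 + 0.034028 = 0.040328
r_GBP = 4.03%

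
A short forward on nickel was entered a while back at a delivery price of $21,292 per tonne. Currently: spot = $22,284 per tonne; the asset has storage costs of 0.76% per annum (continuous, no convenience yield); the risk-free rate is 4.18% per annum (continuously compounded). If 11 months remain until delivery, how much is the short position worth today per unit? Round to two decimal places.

Current fair forward for the remaining 11 months: F = S·e^((r + u)·T), (r + u) = 0.0418 + 0.0076 = 0.0494
F = 22284 · e^(0.0494 × 11/12) = 22284 × 1.04632428 = 23316.2903
Value of long forward = (F − K)·e^(−rT) = (23316.2903 − 21292) · e^(−0.0418·11/12)
= 2024.2903 × 0.96240813 = 1948.19
Short position value = −(long value) = -$1948.19

-$1948.19 per tonne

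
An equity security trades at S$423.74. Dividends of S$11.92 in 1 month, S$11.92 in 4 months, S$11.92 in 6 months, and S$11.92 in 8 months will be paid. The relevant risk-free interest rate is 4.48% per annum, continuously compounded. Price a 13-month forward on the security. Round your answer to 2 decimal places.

S$395.64

PV(dividends) I = 11.92·e^(−0.0448·1/12) + 11.92·e^(−0.0448·4/12) + 11.92·e^(−0.0448·6/12) + 11.92·e^(−0.0448·8/12)
I = 11.8756 + 11.7433 + 11.6560 + 11.5693 = 46.8442
F = (S − I)·e^(rT) = (423.74 − 46.8442) · e^(0.0448·13/12)
= 376.8958 · e^0.048533 = 376.8958 × 1.049730 = S$395.64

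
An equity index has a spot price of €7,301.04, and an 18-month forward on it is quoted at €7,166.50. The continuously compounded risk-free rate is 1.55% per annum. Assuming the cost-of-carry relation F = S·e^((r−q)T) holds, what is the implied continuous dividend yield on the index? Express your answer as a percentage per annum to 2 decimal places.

2.79%

From F = S·e^((r−q)T): (r − q) = ln(F/S)/T
ln(7166.50/7301.04) = ln(0.981572) = -0.018600
(r − q) = -0.018600 / (18/12) = -0.012400
q = r − ln(F/S)/T = 0.0155 + 0.012400 = 0.027900
q = 2.79%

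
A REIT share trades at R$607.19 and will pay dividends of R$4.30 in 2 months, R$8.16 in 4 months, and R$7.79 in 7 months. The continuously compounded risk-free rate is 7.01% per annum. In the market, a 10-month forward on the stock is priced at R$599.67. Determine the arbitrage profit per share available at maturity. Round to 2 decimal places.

R$23.16 per share

PV(dividends) I = 4.30·e^(−0.0701·2/12) + 8.16·e^(−0.0701·4/12) + 7.79·e^(−0.0701·7/12) = 19.6995
Fair forward F* = (S − I)·e^(rT) = (607.19 − 19.6995)·e^0.058417 = 587.4905 × 1.060157 = 622.8322
Market R$599.67 < fair 622.8322: forward underpriced → reverse cash-and-carry (short the stock, invest proceeds at r, pay the dividends, go long the forward).
Profit at T = |F_mkt − F*| = |599.67 − 622.8322| = R$23.16 per share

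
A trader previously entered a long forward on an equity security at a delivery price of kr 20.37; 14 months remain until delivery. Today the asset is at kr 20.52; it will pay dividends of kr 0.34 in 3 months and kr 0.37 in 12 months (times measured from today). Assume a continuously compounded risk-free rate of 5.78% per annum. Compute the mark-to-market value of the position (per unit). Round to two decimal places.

PV(remaining dividends) I = 0.34·e^(−0.0578·3/12) + 0.37·e^(−0.0578·12/12) = 0.6843
Current forward F = (S − I)·e^(rT) = (20.52 − 0.6843)·e^(0.0578·14/12) = 19.8357 × 1.069759 = 21.2194
Value (long) = (F − K)·e^(−rT) = (21.2194 − 20.37) × 0.934790 = 0.7940
Value = kr 0.79

kr 0.79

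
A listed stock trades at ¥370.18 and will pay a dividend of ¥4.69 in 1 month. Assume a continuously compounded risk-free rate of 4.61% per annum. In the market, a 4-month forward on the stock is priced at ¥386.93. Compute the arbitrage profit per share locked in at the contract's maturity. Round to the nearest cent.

¥15.76 per share

PV(dividends) I = 4.69·e^(−0.0461·1/12) = 4.6720
Fair forward F* = (S − I)·e^(rT) = (370.18 − 4.6720)·e^0.015367 = 365.5080 × 1.015486 = 371.1683
Market ¥386.93 > fair 371.1683: forward overpriced → cash-and-carry (borrow at r, buy the stock and collect the dividends, short the forward).
Profit at T = |F_mkt − F*| = |386.93 − 371.1683| = ¥15.76 per share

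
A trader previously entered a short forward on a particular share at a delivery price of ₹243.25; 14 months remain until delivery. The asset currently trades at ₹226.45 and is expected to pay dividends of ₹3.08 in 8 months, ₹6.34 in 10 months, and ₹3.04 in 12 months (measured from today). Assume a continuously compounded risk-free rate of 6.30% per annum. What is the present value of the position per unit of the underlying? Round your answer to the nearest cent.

₹11.39

PV(remaining dividends) I = 3.08·e^(−0.0630·8/12) + 6.34·e^(−0.0630·10/12) + 3.04·e^(−0.0630·12/12) = 11.8234
Current forward F = (S − I)·e^(rT) = (226.45 − 11.8234)·e^(0.0630·14/12) = 214.6266 × 1.076269 = 230.9960
Value (long) = (F − K)·e^(−rT) = (230.9960 − 243.25) × 0.929136 = -11.3856
Short position value = −(long value) = ₹11.39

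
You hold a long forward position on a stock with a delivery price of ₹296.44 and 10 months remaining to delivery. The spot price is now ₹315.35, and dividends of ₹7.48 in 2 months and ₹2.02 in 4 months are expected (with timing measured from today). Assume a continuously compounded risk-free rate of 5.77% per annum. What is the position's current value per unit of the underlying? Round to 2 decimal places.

₹23.44

PV(remaining dividends) I = 7.48·e^(−0.0577·2/12) + 2.02·e^(−0.0577·4/12) = 9.3899
Current forward F = (S − I)·e^(rT) = (315.35 − 9.3899)·e^(0.0577·10/12) = 305.9601 × 1.049258 = 321.0311
Value (long) = (F − K)·e^(−rT) = (321.0311 − 296.44) × 0.953054 = 23.4366
Value = ₹23.44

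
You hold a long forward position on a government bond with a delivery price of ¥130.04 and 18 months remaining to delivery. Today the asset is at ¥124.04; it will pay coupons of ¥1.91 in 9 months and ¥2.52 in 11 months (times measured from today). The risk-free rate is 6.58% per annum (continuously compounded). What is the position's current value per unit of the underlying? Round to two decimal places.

¥2.03

PV(remaining coupons) I = 1.91·e^(−0.0658·9/12) + 2.52·e^(−0.0658·11/12) = 4.1905
Current forward F = (S − I)·e^(rT) = (124.04 − 4.1905)·e^(0.0658·18/12) = 119.8495 × 1.103735 = 132.2821
Value (long) = (F − K)·e^(−rT) = (132.2821 − 130.04) × 0.906014 = 2.0314
Value = ¥2.03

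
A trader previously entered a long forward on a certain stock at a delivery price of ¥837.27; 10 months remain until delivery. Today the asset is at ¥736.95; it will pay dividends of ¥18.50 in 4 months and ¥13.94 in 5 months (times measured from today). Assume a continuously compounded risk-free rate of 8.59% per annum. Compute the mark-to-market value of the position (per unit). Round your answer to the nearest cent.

PV(remaining dividends) I = 18.50·e^(−0.0859·4/12) + 13.94·e^(−0.0859·5/12) = 31.4277
Current forward F = (S − I)·e^(rT) = (736.95 − 31.4277)·e^(0.0859·10/12) = 705.5223 × 1.074208 = 757.8777
Value (long) = (F − K)·e^(−rT) = (757.8777 − 837.27) × 0.930919 = -73.9078
Value = -¥73.91

-¥73.91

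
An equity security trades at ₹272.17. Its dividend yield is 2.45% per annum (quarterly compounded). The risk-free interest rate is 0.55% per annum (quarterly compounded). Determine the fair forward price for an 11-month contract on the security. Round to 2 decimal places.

₹267.49

F = S · (1+r/4)^(4T) / (1+q/4)^(4T)
= 272.17 × 1.005051 / 1.022642 = 272.17 × 0.982798
F = ₹267.49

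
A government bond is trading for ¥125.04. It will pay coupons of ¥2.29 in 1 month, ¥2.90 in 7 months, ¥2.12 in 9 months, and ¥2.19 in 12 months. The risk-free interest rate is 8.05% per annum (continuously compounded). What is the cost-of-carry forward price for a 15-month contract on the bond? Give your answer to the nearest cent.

PV(coupons) I = 2.29·e^(−0.0805·1/12) + 2.90·e^(−0.0805·7/12) + 2.12·e^(−0.0805·9/12) + 2.19·e^(−0.0805·12/12)
I = 2.2747 + 2.7670 + 1.9958 + 2.0206 = 9.0581
F = (S − I)·e^(rT) = (125.04 − 9.0581) · e^(0.0805·15/12)
= 115.9819 · e^0.100625 = 115.9819 × 1.105862 = ¥128.26

¥128.26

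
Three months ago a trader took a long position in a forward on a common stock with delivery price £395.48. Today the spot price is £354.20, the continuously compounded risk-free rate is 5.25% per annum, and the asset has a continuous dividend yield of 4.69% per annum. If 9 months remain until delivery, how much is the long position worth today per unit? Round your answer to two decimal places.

-£38.25

Current fair forward for the remaining 9 months: F = S·e^((r − q)·T), (r − q) = 0.0525 − 0.0469 = 0.0056
F = 354.20 · e^(0.0056 × 9/12) = 354.20 × 1.004209 = 355.6908
Value of long forward = (F − K)·e^(−rT) = (355.6908 − 395.48) · e^(−0.0525·9/12)
= -39.7892 × 0.961390 = -38.25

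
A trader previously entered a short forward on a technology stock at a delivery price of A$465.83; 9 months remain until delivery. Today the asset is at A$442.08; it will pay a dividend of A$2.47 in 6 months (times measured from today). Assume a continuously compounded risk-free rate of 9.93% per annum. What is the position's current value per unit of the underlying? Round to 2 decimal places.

-A$7.33

PV(remaining dividends) I = 2.47·e^(−0.0993·6/12) = 2.3504
Current forward F = (S − I)·e^(rT) = (442.08 − 2.3504)·e^(0.0993·9/12) = 439.7296 × 1.077318 = 473.7286
Value (long) = (F − K)·e^(−rT) = (473.7286 − 465.83) × 0.928231 = 7.3317
Short position value = −(long value) = -A$7.33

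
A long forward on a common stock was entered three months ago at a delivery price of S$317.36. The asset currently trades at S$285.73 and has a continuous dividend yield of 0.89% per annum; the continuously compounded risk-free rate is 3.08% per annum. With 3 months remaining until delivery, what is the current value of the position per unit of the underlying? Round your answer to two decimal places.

Current fair forward for the remaining 3 months: F = S·e^((r − q)·T), (r − q) = 0.0308 − 0.0089 = 0.0219
F = 285.73 · e^(0.0219 × 3/12) = 285.73 × 1.005490 = 287.2987
Value of long forward = (F − K)·e^(−rT) = (287.2987 − 317.36) · e^(−0.0308·3/12)
= -30.0613 × 0.992330 = -29.83

-S$29.83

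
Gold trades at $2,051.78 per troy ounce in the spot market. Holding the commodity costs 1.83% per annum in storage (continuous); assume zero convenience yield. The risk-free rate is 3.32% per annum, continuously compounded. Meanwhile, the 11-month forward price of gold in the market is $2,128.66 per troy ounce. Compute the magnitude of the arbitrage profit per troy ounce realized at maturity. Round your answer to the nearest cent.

$22.30 per troy ounce

Fair forward: F* = S·e^(carry·T), with carry = (r + u) = 0.0332 + 0.0183 = 0.0515
F* = 2051.78 · e^(0.0515 × 11/12) = 2051.78 · e^0.04720833 = 2051.78 × 1.04834039 = $2150.9638
Market $2128.66 < fair $2150.9638: forward underpriced → reverse cash-and-carry (short spot, go long the forward).
At maturity, profit = |F_mkt − F*| = |2128.66 − 2150.9638| = $22.30 per troy ounce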